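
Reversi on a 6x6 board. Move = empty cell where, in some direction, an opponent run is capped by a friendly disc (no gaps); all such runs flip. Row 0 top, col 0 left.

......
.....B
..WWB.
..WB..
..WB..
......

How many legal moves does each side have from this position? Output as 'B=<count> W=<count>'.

Answer: B=6 W=5

Derivation:
-- B to move --
(1,1): flips 1 -> legal
(1,2): no bracket -> illegal
(1,3): flips 1 -> legal
(1,4): no bracket -> illegal
(2,1): flips 3 -> legal
(3,1): flips 1 -> legal
(3,4): no bracket -> illegal
(4,1): flips 1 -> legal
(5,1): flips 1 -> legal
(5,2): no bracket -> illegal
(5,3): no bracket -> illegal
B mobility = 6
-- W to move --
(0,4): no bracket -> illegal
(0,5): no bracket -> illegal
(1,3): no bracket -> illegal
(1,4): no bracket -> illegal
(2,5): flips 1 -> legal
(3,4): flips 1 -> legal
(3,5): no bracket -> illegal
(4,4): flips 2 -> legal
(5,2): no bracket -> illegal
(5,3): flips 2 -> legal
(5,4): flips 1 -> legal
W mobility = 5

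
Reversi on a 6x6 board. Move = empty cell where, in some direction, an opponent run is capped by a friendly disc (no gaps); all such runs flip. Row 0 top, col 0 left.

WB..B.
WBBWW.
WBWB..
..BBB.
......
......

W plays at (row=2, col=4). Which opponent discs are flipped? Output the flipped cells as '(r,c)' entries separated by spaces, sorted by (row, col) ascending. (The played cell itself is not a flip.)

Dir NW: first cell 'W' (not opp) -> no flip
Dir N: first cell 'W' (not opp) -> no flip
Dir NE: first cell '.' (not opp) -> no flip
Dir W: opp run (2,3) capped by W -> flip
Dir E: first cell '.' (not opp) -> no flip
Dir SW: opp run (3,3), next='.' -> no flip
Dir S: opp run (3,4), next='.' -> no flip
Dir SE: first cell '.' (not opp) -> no flip

Answer: (2,3)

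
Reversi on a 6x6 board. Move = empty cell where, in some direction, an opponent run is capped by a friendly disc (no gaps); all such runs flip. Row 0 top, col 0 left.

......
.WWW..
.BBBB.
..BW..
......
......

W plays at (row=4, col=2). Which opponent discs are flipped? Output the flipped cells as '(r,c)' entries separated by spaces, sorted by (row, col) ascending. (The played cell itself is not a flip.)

Answer: (2,2) (3,2)

Derivation:
Dir NW: first cell '.' (not opp) -> no flip
Dir N: opp run (3,2) (2,2) capped by W -> flip
Dir NE: first cell 'W' (not opp) -> no flip
Dir W: first cell '.' (not opp) -> no flip
Dir E: first cell '.' (not opp) -> no flip
Dir SW: first cell '.' (not opp) -> no flip
Dir S: first cell '.' (not opp) -> no flip
Dir SE: first cell '.' (not opp) -> no flip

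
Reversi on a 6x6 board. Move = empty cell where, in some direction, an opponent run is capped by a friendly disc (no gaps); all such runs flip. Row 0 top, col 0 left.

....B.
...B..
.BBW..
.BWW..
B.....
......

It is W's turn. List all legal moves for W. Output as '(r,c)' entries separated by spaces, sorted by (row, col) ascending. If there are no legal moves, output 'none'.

(0,2): no bracket -> illegal
(0,3): flips 1 -> legal
(0,5): no bracket -> illegal
(1,0): flips 1 -> legal
(1,1): flips 1 -> legal
(1,2): flips 1 -> legal
(1,4): no bracket -> illegal
(1,5): no bracket -> illegal
(2,0): flips 2 -> legal
(2,4): no bracket -> illegal
(3,0): flips 1 -> legal
(4,1): no bracket -> illegal
(4,2): no bracket -> illegal
(5,0): no bracket -> illegal
(5,1): no bracket -> illegal

Answer: (0,3) (1,0) (1,1) (1,2) (2,0) (3,0)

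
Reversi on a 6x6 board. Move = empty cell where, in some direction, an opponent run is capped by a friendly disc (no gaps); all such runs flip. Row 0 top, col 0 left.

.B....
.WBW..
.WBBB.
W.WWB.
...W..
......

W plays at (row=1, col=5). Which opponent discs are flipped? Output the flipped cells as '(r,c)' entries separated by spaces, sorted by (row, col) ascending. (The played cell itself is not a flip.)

Answer: (2,4)

Derivation:
Dir NW: first cell '.' (not opp) -> no flip
Dir N: first cell '.' (not opp) -> no flip
Dir NE: edge -> no flip
Dir W: first cell '.' (not opp) -> no flip
Dir E: edge -> no flip
Dir SW: opp run (2,4) capped by W -> flip
Dir S: first cell '.' (not opp) -> no flip
Dir SE: edge -> no flip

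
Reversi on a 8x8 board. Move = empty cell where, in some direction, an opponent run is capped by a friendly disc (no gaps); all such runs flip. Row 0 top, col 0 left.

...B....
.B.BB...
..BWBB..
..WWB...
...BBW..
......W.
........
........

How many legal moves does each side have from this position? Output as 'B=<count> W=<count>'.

-- B to move --
(1,2): flips 1 -> legal
(2,1): flips 1 -> legal
(3,1): flips 2 -> legal
(3,5): no bracket -> illegal
(3,6): no bracket -> illegal
(4,1): flips 2 -> legal
(4,2): flips 2 -> legal
(4,6): flips 1 -> legal
(4,7): no bracket -> illegal
(5,4): no bracket -> illegal
(5,5): no bracket -> illegal
(5,7): no bracket -> illegal
(6,5): no bracket -> illegal
(6,6): no bracket -> illegal
(6,7): flips 2 -> legal
B mobility = 7
-- W to move --
(0,0): flips 2 -> legal
(0,1): no bracket -> illegal
(0,2): no bracket -> illegal
(0,4): no bracket -> illegal
(0,5): flips 1 -> legal
(1,0): no bracket -> illegal
(1,2): flips 1 -> legal
(1,5): flips 1 -> legal
(1,6): no bracket -> illegal
(2,0): no bracket -> illegal
(2,1): flips 1 -> legal
(2,6): flips 2 -> legal
(3,1): no bracket -> illegal
(3,5): flips 1 -> legal
(3,6): no bracket -> illegal
(4,2): flips 2 -> legal
(5,2): no bracket -> illegal
(5,3): flips 1 -> legal
(5,4): flips 1 -> legal
(5,5): flips 1 -> legal
W mobility = 11

Answer: B=7 W=11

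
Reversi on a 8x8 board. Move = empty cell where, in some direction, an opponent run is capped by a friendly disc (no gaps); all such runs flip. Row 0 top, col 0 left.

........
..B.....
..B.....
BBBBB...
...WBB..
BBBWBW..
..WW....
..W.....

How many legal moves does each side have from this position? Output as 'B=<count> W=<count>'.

Answer: B=7 W=12

Derivation:
-- B to move --
(4,2): flips 1 -> legal
(4,6): no bracket -> illegal
(5,6): flips 1 -> legal
(6,1): no bracket -> illegal
(6,4): no bracket -> illegal
(6,5): flips 1 -> legal
(6,6): flips 1 -> legal
(7,1): flips 2 -> legal
(7,3): flips 4 -> legal
(7,4): flips 1 -> legal
B mobility = 7
-- W to move --
(0,1): no bracket -> illegal
(0,2): no bracket -> illegal
(0,3): no bracket -> illegal
(1,1): flips 3 -> legal
(1,3): no bracket -> illegal
(2,0): no bracket -> illegal
(2,1): flips 1 -> legal
(2,3): flips 1 -> legal
(2,4): no bracket -> illegal
(2,5): flips 1 -> legal
(3,5): flips 2 -> legal
(3,6): flips 2 -> legal
(4,0): flips 1 -> legal
(4,1): flips 1 -> legal
(4,2): flips 1 -> legal
(4,6): flips 2 -> legal
(5,6): no bracket -> illegal
(6,0): no bracket -> illegal
(6,1): flips 1 -> legal
(6,4): no bracket -> illegal
(6,5): flips 1 -> legal
W mobility = 12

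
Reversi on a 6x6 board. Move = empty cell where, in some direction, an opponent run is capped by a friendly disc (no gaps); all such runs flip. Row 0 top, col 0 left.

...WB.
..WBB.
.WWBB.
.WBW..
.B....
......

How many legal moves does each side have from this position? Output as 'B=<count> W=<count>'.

-- B to move --
(0,1): flips 1 -> legal
(0,2): flips 3 -> legal
(1,0): flips 1 -> legal
(1,1): flips 3 -> legal
(2,0): flips 2 -> legal
(3,0): flips 1 -> legal
(3,4): flips 1 -> legal
(4,0): flips 2 -> legal
(4,2): flips 1 -> legal
(4,3): flips 1 -> legal
(4,4): no bracket -> illegal
B mobility = 10
-- W to move --
(0,2): no bracket -> illegal
(0,5): flips 1 -> legal
(1,5): flips 3 -> legal
(2,5): flips 3 -> legal
(3,0): no bracket -> illegal
(3,4): flips 1 -> legal
(3,5): no bracket -> illegal
(4,0): no bracket -> illegal
(4,2): flips 1 -> legal
(4,3): flips 1 -> legal
(5,0): no bracket -> illegal
(5,1): flips 1 -> legal
(5,2): no bracket -> illegal
W mobility = 7

Answer: B=10 W=7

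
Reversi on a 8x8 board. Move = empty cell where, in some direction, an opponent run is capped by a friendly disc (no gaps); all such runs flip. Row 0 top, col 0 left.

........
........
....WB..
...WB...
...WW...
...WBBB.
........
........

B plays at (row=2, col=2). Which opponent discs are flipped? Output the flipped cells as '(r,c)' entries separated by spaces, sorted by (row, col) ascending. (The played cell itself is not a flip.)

Answer: (3,3) (4,4)

Derivation:
Dir NW: first cell '.' (not opp) -> no flip
Dir N: first cell '.' (not opp) -> no flip
Dir NE: first cell '.' (not opp) -> no flip
Dir W: first cell '.' (not opp) -> no flip
Dir E: first cell '.' (not opp) -> no flip
Dir SW: first cell '.' (not opp) -> no flip
Dir S: first cell '.' (not opp) -> no flip
Dir SE: opp run (3,3) (4,4) capped by B -> flip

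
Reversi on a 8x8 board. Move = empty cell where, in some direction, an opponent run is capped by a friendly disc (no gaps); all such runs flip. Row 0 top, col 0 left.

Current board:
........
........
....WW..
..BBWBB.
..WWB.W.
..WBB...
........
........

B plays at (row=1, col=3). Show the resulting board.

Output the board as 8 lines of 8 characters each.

Place B at (1,3); scan 8 dirs for brackets.
Dir NW: first cell '.' (not opp) -> no flip
Dir N: first cell '.' (not opp) -> no flip
Dir NE: first cell '.' (not opp) -> no flip
Dir W: first cell '.' (not opp) -> no flip
Dir E: first cell '.' (not opp) -> no flip
Dir SW: first cell '.' (not opp) -> no flip
Dir S: first cell '.' (not opp) -> no flip
Dir SE: opp run (2,4) capped by B -> flip
All flips: (2,4)

Answer: ........
...B....
....BW..
..BBWBB.
..WWB.W.
..WBB...
........
........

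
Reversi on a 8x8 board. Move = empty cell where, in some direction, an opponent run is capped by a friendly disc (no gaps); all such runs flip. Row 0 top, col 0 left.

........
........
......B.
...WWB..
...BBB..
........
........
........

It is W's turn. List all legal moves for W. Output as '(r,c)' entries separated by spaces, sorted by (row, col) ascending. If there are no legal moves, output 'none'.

(1,5): no bracket -> illegal
(1,6): no bracket -> illegal
(1,7): no bracket -> illegal
(2,4): no bracket -> illegal
(2,5): no bracket -> illegal
(2,7): no bracket -> illegal
(3,2): no bracket -> illegal
(3,6): flips 1 -> legal
(3,7): no bracket -> illegal
(4,2): no bracket -> illegal
(4,6): no bracket -> illegal
(5,2): flips 1 -> legal
(5,3): flips 1 -> legal
(5,4): flips 1 -> legal
(5,5): flips 1 -> legal
(5,6): flips 1 -> legal

Answer: (3,6) (5,2) (5,3) (5,4) (5,5) (5,6)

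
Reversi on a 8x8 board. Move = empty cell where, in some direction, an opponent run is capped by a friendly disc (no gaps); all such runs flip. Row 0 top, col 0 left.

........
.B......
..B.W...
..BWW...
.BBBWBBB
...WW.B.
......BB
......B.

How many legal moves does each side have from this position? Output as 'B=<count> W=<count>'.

-- B to move --
(1,3): no bracket -> illegal
(1,4): no bracket -> illegal
(1,5): flips 2 -> legal
(2,3): flips 2 -> legal
(2,5): flips 1 -> legal
(3,5): flips 2 -> legal
(5,2): no bracket -> illegal
(5,5): flips 2 -> legal
(6,2): no bracket -> illegal
(6,3): flips 2 -> legal
(6,4): flips 1 -> legal
(6,5): flips 1 -> legal
B mobility = 8
-- W to move --
(0,0): flips 2 -> legal
(0,1): no bracket -> illegal
(0,2): no bracket -> illegal
(1,0): no bracket -> illegal
(1,2): no bracket -> illegal
(1,3): no bracket -> illegal
(2,0): no bracket -> illegal
(2,1): flips 2 -> legal
(2,3): no bracket -> illegal
(3,0): no bracket -> illegal
(3,1): flips 2 -> legal
(3,5): no bracket -> illegal
(3,6): flips 1 -> legal
(3,7): no bracket -> illegal
(4,0): flips 3 -> legal
(5,0): no bracket -> illegal
(5,1): flips 1 -> legal
(5,2): flips 1 -> legal
(5,5): no bracket -> illegal
(5,7): no bracket -> illegal
(6,5): no bracket -> illegal
(7,5): no bracket -> illegal
(7,7): no bracket -> illegal
W mobility = 7

Answer: B=8 W=7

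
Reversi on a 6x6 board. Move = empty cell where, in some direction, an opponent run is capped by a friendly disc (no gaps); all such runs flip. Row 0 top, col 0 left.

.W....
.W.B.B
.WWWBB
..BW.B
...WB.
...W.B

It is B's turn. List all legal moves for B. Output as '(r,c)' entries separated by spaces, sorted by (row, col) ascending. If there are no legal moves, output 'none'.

Answer: (0,0) (1,0) (1,2) (1,4) (2,0) (3,1) (3,4) (4,2) (5,4)

Derivation:
(0,0): flips 3 -> legal
(0,2): no bracket -> illegal
(1,0): flips 1 -> legal
(1,2): flips 1 -> legal
(1,4): flips 1 -> legal
(2,0): flips 3 -> legal
(3,0): no bracket -> illegal
(3,1): flips 1 -> legal
(3,4): flips 1 -> legal
(4,2): flips 2 -> legal
(5,2): no bracket -> illegal
(5,4): flips 1 -> legal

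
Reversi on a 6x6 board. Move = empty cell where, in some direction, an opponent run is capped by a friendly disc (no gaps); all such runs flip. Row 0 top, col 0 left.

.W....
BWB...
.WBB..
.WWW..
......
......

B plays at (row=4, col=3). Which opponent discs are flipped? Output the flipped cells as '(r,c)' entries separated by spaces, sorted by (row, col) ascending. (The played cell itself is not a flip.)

Answer: (2,1) (3,2) (3,3)

Derivation:
Dir NW: opp run (3,2) (2,1) capped by B -> flip
Dir N: opp run (3,3) capped by B -> flip
Dir NE: first cell '.' (not opp) -> no flip
Dir W: first cell '.' (not opp) -> no flip
Dir E: first cell '.' (not opp) -> no flip
Dir SW: first cell '.' (not opp) -> no flip
Dir S: first cell '.' (not opp) -> no flip
Dir SE: first cell '.' (not opp) -> no flip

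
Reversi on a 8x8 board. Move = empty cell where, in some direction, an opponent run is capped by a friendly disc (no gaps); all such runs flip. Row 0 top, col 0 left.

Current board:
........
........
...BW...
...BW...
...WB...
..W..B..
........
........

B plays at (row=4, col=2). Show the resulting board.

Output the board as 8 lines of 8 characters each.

Place B at (4,2); scan 8 dirs for brackets.
Dir NW: first cell '.' (not opp) -> no flip
Dir N: first cell '.' (not opp) -> no flip
Dir NE: first cell 'B' (not opp) -> no flip
Dir W: first cell '.' (not opp) -> no flip
Dir E: opp run (4,3) capped by B -> flip
Dir SW: first cell '.' (not opp) -> no flip
Dir S: opp run (5,2), next='.' -> no flip
Dir SE: first cell '.' (not opp) -> no flip
All flips: (4,3)

Answer: ........
........
...BW...
...BW...
..BBB...
..W..B..
........
........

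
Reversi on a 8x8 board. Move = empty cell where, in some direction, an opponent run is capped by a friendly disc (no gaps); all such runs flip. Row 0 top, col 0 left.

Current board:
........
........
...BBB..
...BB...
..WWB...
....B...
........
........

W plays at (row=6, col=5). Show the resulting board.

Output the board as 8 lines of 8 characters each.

Place W at (6,5); scan 8 dirs for brackets.
Dir NW: opp run (5,4) capped by W -> flip
Dir N: first cell '.' (not opp) -> no flip
Dir NE: first cell '.' (not opp) -> no flip
Dir W: first cell '.' (not opp) -> no flip
Dir E: first cell '.' (not opp) -> no flip
Dir SW: first cell '.' (not opp) -> no flip
Dir S: first cell '.' (not opp) -> no flip
Dir SE: first cell '.' (not opp) -> no flip
All flips: (5,4)

Answer: ........
........
...BBB..
...BB...
..WWB...
....W...
.....W..
........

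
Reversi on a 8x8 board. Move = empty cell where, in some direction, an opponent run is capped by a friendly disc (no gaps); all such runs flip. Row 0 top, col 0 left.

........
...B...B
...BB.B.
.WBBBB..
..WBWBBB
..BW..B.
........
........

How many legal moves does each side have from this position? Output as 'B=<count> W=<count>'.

Answer: B=7 W=7

Derivation:
-- B to move --
(2,0): no bracket -> illegal
(2,1): no bracket -> illegal
(2,2): no bracket -> illegal
(3,0): flips 1 -> legal
(4,0): no bracket -> illegal
(4,1): flips 1 -> legal
(5,1): flips 1 -> legal
(5,4): flips 2 -> legal
(5,5): flips 1 -> legal
(6,2): flips 2 -> legal
(6,3): flips 1 -> legal
(6,4): no bracket -> illegal
B mobility = 7
-- W to move --
(0,2): no bracket -> illegal
(0,3): flips 4 -> legal
(0,4): no bracket -> illegal
(0,6): no bracket -> illegal
(0,7): no bracket -> illegal
(1,2): no bracket -> illegal
(1,4): flips 2 -> legal
(1,5): flips 2 -> legal
(1,6): no bracket -> illegal
(2,1): no bracket -> illegal
(2,2): flips 2 -> legal
(2,5): no bracket -> illegal
(2,7): no bracket -> illegal
(3,6): flips 4 -> legal
(3,7): no bracket -> illegal
(4,1): no bracket -> illegal
(5,1): flips 1 -> legal
(5,4): no bracket -> illegal
(5,5): no bracket -> illegal
(5,7): no bracket -> illegal
(6,1): no bracket -> illegal
(6,2): flips 1 -> legal
(6,3): no bracket -> illegal
(6,5): no bracket -> illegal
(6,6): no bracket -> illegal
(6,7): no bracket -> illegal
W mobility = 7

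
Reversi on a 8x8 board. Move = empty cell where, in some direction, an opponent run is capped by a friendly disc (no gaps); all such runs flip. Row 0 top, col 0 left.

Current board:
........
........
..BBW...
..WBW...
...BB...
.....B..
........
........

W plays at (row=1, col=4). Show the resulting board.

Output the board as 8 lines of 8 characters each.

Answer: ........
....W...
..BWW...
..WBW...
...BB...
.....B..
........
........

Derivation:
Place W at (1,4); scan 8 dirs for brackets.
Dir NW: first cell '.' (not opp) -> no flip
Dir N: first cell '.' (not opp) -> no flip
Dir NE: first cell '.' (not opp) -> no flip
Dir W: first cell '.' (not opp) -> no flip
Dir E: first cell '.' (not opp) -> no flip
Dir SW: opp run (2,3) capped by W -> flip
Dir S: first cell 'W' (not opp) -> no flip
Dir SE: first cell '.' (not opp) -> no flip
All flips: (2,3)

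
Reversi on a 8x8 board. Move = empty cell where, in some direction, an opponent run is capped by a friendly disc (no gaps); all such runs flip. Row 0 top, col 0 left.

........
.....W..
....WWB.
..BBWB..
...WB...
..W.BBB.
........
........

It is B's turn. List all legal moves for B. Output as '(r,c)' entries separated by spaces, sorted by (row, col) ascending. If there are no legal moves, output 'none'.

Answer: (0,4) (0,5) (0,6) (1,3) (1,4) (2,3) (4,2) (5,3)

Derivation:
(0,4): flips 1 -> legal
(0,5): flips 2 -> legal
(0,6): flips 2 -> legal
(1,3): flips 1 -> legal
(1,4): flips 2 -> legal
(1,6): no bracket -> illegal
(2,3): flips 2 -> legal
(3,6): no bracket -> illegal
(4,1): no bracket -> illegal
(4,2): flips 1 -> legal
(4,5): no bracket -> illegal
(5,1): no bracket -> illegal
(5,3): flips 1 -> legal
(6,1): no bracket -> illegal
(6,2): no bracket -> illegal
(6,3): no bracket -> illegal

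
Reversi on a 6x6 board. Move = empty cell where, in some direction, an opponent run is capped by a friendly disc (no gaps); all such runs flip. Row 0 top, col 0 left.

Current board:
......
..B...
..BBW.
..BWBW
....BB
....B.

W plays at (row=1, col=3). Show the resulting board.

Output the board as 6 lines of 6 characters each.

Answer: ......
..BW..
..BWW.
..BWBW
....BB
....B.

Derivation:
Place W at (1,3); scan 8 dirs for brackets.
Dir NW: first cell '.' (not opp) -> no flip
Dir N: first cell '.' (not opp) -> no flip
Dir NE: first cell '.' (not opp) -> no flip
Dir W: opp run (1,2), next='.' -> no flip
Dir E: first cell '.' (not opp) -> no flip
Dir SW: opp run (2,2), next='.' -> no flip
Dir S: opp run (2,3) capped by W -> flip
Dir SE: first cell 'W' (not opp) -> no flip
All flips: (2,3)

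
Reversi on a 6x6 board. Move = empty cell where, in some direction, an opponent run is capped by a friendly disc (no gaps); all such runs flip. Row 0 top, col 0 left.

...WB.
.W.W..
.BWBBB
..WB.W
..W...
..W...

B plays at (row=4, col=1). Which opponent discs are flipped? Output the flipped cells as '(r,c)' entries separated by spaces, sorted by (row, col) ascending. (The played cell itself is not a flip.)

Dir NW: first cell '.' (not opp) -> no flip
Dir N: first cell '.' (not opp) -> no flip
Dir NE: opp run (3,2) capped by B -> flip
Dir W: first cell '.' (not opp) -> no flip
Dir E: opp run (4,2), next='.' -> no flip
Dir SW: first cell '.' (not opp) -> no flip
Dir S: first cell '.' (not opp) -> no flip
Dir SE: opp run (5,2), next=edge -> no flip

Answer: (3,2)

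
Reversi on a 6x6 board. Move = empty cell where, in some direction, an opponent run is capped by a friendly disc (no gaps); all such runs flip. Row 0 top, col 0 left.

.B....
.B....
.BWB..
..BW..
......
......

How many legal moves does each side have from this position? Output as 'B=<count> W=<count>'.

Answer: B=4 W=6

Derivation:
-- B to move --
(1,2): flips 1 -> legal
(1,3): no bracket -> illegal
(2,4): no bracket -> illegal
(3,1): no bracket -> illegal
(3,4): flips 1 -> legal
(4,2): no bracket -> illegal
(4,3): flips 1 -> legal
(4,4): flips 2 -> legal
B mobility = 4
-- W to move --
(0,0): flips 1 -> legal
(0,2): no bracket -> illegal
(1,0): no bracket -> illegal
(1,2): no bracket -> illegal
(1,3): flips 1 -> legal
(1,4): no bracket -> illegal
(2,0): flips 1 -> legal
(2,4): flips 1 -> legal
(3,0): no bracket -> illegal
(3,1): flips 1 -> legal
(3,4): no bracket -> illegal
(4,1): no bracket -> illegal
(4,2): flips 1 -> legal
(4,3): no bracket -> illegal
W mobility = 6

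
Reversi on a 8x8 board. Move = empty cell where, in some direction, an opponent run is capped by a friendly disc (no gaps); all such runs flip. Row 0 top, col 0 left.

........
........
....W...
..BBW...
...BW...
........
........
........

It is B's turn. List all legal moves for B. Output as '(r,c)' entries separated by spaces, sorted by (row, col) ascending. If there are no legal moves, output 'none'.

(1,3): no bracket -> illegal
(1,4): no bracket -> illegal
(1,5): flips 1 -> legal
(2,3): no bracket -> illegal
(2,5): flips 1 -> legal
(3,5): flips 1 -> legal
(4,5): flips 1 -> legal
(5,3): no bracket -> illegal
(5,4): no bracket -> illegal
(5,5): flips 1 -> legal

Answer: (1,5) (2,5) (3,5) (4,5) (5,5)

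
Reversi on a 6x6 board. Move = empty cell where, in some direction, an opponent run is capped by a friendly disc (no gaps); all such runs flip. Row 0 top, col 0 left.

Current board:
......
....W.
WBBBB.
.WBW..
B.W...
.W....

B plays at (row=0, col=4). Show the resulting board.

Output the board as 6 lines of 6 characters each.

Place B at (0,4); scan 8 dirs for brackets.
Dir NW: edge -> no flip
Dir N: edge -> no flip
Dir NE: edge -> no flip
Dir W: first cell '.' (not opp) -> no flip
Dir E: first cell '.' (not opp) -> no flip
Dir SW: first cell '.' (not opp) -> no flip
Dir S: opp run (1,4) capped by B -> flip
Dir SE: first cell '.' (not opp) -> no flip
All flips: (1,4)

Answer: ....B.
....B.
WBBBB.
.WBW..
B.W...
.W....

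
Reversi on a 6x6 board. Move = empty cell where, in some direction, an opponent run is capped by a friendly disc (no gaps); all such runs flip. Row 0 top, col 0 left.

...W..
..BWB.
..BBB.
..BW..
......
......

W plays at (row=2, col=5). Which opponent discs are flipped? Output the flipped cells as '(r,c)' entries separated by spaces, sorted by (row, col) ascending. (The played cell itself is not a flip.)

Dir NW: opp run (1,4) capped by W -> flip
Dir N: first cell '.' (not opp) -> no flip
Dir NE: edge -> no flip
Dir W: opp run (2,4) (2,3) (2,2), next='.' -> no flip
Dir E: edge -> no flip
Dir SW: first cell '.' (not opp) -> no flip
Dir S: first cell '.' (not opp) -> no flip
Dir SE: edge -> no flip

Answer: (1,4)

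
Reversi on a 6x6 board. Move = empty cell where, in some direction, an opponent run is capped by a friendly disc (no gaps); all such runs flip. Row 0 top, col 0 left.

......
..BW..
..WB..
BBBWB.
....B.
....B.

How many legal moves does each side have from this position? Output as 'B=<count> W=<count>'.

-- B to move --
(0,2): no bracket -> illegal
(0,3): flips 1 -> legal
(0,4): flips 2 -> legal
(1,1): flips 2 -> legal
(1,4): flips 1 -> legal
(2,1): flips 1 -> legal
(2,4): no bracket -> illegal
(4,2): no bracket -> illegal
(4,3): flips 1 -> legal
B mobility = 6
-- W to move --
(0,1): no bracket -> illegal
(0,2): flips 1 -> legal
(0,3): no bracket -> illegal
(1,1): flips 1 -> legal
(1,4): no bracket -> illegal
(2,0): no bracket -> illegal
(2,1): no bracket -> illegal
(2,4): flips 1 -> legal
(2,5): no bracket -> illegal
(3,5): flips 1 -> legal
(4,0): flips 1 -> legal
(4,1): no bracket -> illegal
(4,2): flips 1 -> legal
(4,3): no bracket -> illegal
(4,5): no bracket -> illegal
(5,3): no bracket -> illegal
(5,5): flips 1 -> legal
W mobility = 7

Answer: B=6 W=7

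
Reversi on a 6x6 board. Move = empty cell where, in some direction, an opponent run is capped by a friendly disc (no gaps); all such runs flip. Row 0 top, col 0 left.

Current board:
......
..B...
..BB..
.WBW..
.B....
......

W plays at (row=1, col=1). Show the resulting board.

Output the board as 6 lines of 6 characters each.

Place W at (1,1); scan 8 dirs for brackets.
Dir NW: first cell '.' (not opp) -> no flip
Dir N: first cell '.' (not opp) -> no flip
Dir NE: first cell '.' (not opp) -> no flip
Dir W: first cell '.' (not opp) -> no flip
Dir E: opp run (1,2), next='.' -> no flip
Dir SW: first cell '.' (not opp) -> no flip
Dir S: first cell '.' (not opp) -> no flip
Dir SE: opp run (2,2) capped by W -> flip
All flips: (2,2)

Answer: ......
.WB...
..WB..
.WBW..
.B....
......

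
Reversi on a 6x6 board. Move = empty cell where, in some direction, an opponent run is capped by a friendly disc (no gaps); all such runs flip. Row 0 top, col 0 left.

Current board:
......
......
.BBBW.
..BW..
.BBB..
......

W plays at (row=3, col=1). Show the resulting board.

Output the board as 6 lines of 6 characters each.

Answer: ......
......
.BBBW.
.WWW..
.BBB..
......

Derivation:
Place W at (3,1); scan 8 dirs for brackets.
Dir NW: first cell '.' (not opp) -> no flip
Dir N: opp run (2,1), next='.' -> no flip
Dir NE: opp run (2,2), next='.' -> no flip
Dir W: first cell '.' (not opp) -> no flip
Dir E: opp run (3,2) capped by W -> flip
Dir SW: first cell '.' (not opp) -> no flip
Dir S: opp run (4,1), next='.' -> no flip
Dir SE: opp run (4,2), next='.' -> no flip
All flips: (3,2)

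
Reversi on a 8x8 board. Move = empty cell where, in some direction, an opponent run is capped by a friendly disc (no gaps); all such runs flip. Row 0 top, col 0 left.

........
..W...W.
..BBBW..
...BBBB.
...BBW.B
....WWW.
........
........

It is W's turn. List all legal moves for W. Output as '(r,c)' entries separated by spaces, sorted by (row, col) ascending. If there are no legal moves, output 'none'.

Answer: (1,1) (1,4) (2,1) (2,7) (3,2) (4,2) (5,2)

Derivation:
(1,1): flips 3 -> legal
(1,3): no bracket -> illegal
(1,4): flips 3 -> legal
(1,5): no bracket -> illegal
(2,1): flips 3 -> legal
(2,6): no bracket -> illegal
(2,7): flips 1 -> legal
(3,1): no bracket -> illegal
(3,2): flips 2 -> legal
(3,7): no bracket -> illegal
(4,2): flips 2 -> legal
(4,6): no bracket -> illegal
(5,2): flips 2 -> legal
(5,3): no bracket -> illegal
(5,7): no bracket -> illegal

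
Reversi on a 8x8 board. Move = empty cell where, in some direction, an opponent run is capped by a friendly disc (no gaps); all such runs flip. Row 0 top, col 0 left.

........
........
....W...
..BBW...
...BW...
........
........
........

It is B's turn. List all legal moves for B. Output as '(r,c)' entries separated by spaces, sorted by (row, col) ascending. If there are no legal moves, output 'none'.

(1,3): no bracket -> illegal
(1,4): no bracket -> illegal
(1,5): flips 1 -> legal
(2,3): no bracket -> illegal
(2,5): flips 1 -> legal
(3,5): flips 1 -> legal
(4,5): flips 1 -> legal
(5,3): no bracket -> illegal
(5,4): no bracket -> illegal
(5,5): flips 1 -> legal

Answer: (1,5) (2,5) (3,5) (4,5) (5,5)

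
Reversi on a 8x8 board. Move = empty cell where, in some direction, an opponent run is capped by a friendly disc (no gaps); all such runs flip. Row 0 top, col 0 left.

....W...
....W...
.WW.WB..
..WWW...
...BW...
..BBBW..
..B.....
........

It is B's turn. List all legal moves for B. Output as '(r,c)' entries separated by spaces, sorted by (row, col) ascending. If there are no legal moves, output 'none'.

(0,3): flips 1 -> legal
(0,5): no bracket -> illegal
(1,0): flips 2 -> legal
(1,1): no bracket -> illegal
(1,2): no bracket -> illegal
(1,3): no bracket -> illegal
(1,5): no bracket -> illegal
(2,0): no bracket -> illegal
(2,3): flips 2 -> legal
(3,0): no bracket -> illegal
(3,1): no bracket -> illegal
(3,5): flips 1 -> legal
(4,1): no bracket -> illegal
(4,2): no bracket -> illegal
(4,5): flips 1 -> legal
(4,6): no bracket -> illegal
(5,6): flips 1 -> legal
(6,4): no bracket -> illegal
(6,5): no bracket -> illegal
(6,6): no bracket -> illegal

Answer: (0,3) (1,0) (2,3) (3,5) (4,5) (5,6)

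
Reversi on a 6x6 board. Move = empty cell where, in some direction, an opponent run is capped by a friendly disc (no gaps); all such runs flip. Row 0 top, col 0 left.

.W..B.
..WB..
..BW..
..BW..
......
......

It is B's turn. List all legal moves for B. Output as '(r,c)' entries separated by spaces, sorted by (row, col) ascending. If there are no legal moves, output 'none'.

(0,0): no bracket -> illegal
(0,2): flips 1 -> legal
(0,3): no bracket -> illegal
(1,0): no bracket -> illegal
(1,1): flips 1 -> legal
(1,4): flips 1 -> legal
(2,1): no bracket -> illegal
(2,4): flips 1 -> legal
(3,4): flips 1 -> legal
(4,2): no bracket -> illegal
(4,3): flips 2 -> legal
(4,4): flips 1 -> legal

Answer: (0,2) (1,1) (1,4) (2,4) (3,4) (4,3) (4,4)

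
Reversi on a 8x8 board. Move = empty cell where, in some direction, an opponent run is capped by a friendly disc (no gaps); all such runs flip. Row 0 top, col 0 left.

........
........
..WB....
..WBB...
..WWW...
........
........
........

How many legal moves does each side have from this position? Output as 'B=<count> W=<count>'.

Answer: B=9 W=5

Derivation:
-- B to move --
(1,1): flips 1 -> legal
(1,2): no bracket -> illegal
(1,3): no bracket -> illegal
(2,1): flips 1 -> legal
(3,1): flips 1 -> legal
(3,5): no bracket -> illegal
(4,1): flips 1 -> legal
(4,5): no bracket -> illegal
(5,1): flips 1 -> legal
(5,2): flips 1 -> legal
(5,3): flips 1 -> legal
(5,4): flips 1 -> legal
(5,5): flips 1 -> legal
B mobility = 9
-- W to move --
(1,2): no bracket -> illegal
(1,3): flips 2 -> legal
(1,4): flips 1 -> legal
(2,4): flips 3 -> legal
(2,5): flips 1 -> legal
(3,5): flips 2 -> legal
(4,5): no bracket -> illegal
W mobility = 5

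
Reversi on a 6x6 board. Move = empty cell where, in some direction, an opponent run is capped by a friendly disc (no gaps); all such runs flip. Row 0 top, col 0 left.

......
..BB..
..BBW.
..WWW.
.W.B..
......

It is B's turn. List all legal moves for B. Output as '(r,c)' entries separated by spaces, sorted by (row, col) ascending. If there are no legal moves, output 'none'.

(1,4): no bracket -> illegal
(1,5): no bracket -> illegal
(2,1): flips 1 -> legal
(2,5): flips 2 -> legal
(3,0): no bracket -> illegal
(3,1): no bracket -> illegal
(3,5): flips 1 -> legal
(4,0): no bracket -> illegal
(4,2): flips 1 -> legal
(4,4): flips 1 -> legal
(4,5): flips 1 -> legal
(5,0): flips 2 -> legal
(5,1): no bracket -> illegal
(5,2): no bracket -> illegal

Answer: (2,1) (2,5) (3,5) (4,2) (4,4) (4,5) (5,0)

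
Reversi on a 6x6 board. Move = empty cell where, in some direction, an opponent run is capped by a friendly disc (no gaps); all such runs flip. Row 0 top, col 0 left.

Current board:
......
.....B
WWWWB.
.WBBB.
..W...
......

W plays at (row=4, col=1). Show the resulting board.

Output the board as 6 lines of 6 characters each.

Answer: ......
.....B
WWWWB.
.WWBB.
.WW...
......

Derivation:
Place W at (4,1); scan 8 dirs for brackets.
Dir NW: first cell '.' (not opp) -> no flip
Dir N: first cell 'W' (not opp) -> no flip
Dir NE: opp run (3,2) capped by W -> flip
Dir W: first cell '.' (not opp) -> no flip
Dir E: first cell 'W' (not opp) -> no flip
Dir SW: first cell '.' (not opp) -> no flip
Dir S: first cell '.' (not opp) -> no flip
Dir SE: first cell '.' (not opp) -> no flip
All flips: (3,2)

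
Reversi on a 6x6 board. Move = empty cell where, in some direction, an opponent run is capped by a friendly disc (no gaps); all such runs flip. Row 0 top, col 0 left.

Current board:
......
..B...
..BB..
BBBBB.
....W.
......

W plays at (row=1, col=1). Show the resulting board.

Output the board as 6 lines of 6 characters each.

Answer: ......
.WB...
..WB..
BBBWB.
....W.
......

Derivation:
Place W at (1,1); scan 8 dirs for brackets.
Dir NW: first cell '.' (not opp) -> no flip
Dir N: first cell '.' (not opp) -> no flip
Dir NE: first cell '.' (not opp) -> no flip
Dir W: first cell '.' (not opp) -> no flip
Dir E: opp run (1,2), next='.' -> no flip
Dir SW: first cell '.' (not opp) -> no flip
Dir S: first cell '.' (not opp) -> no flip
Dir SE: opp run (2,2) (3,3) capped by W -> flip
All flips: (2,2) (3,3)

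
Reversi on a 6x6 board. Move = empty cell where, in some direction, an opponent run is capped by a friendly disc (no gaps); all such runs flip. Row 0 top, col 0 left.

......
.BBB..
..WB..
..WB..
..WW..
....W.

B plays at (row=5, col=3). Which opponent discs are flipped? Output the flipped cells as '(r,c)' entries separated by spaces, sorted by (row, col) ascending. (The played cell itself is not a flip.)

Dir NW: opp run (4,2), next='.' -> no flip
Dir N: opp run (4,3) capped by B -> flip
Dir NE: first cell '.' (not opp) -> no flip
Dir W: first cell '.' (not opp) -> no flip
Dir E: opp run (5,4), next='.' -> no flip
Dir SW: edge -> no flip
Dir S: edge -> no flip
Dir SE: edge -> no flip

Answer: (4,3)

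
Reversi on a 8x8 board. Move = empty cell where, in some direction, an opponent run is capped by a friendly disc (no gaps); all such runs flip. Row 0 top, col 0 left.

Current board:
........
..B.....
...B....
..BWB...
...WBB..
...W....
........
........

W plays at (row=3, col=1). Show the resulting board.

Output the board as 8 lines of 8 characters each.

Answer: ........
..B.....
...B....
.WWWB...
...WBB..
...W....
........
........

Derivation:
Place W at (3,1); scan 8 dirs for brackets.
Dir NW: first cell '.' (not opp) -> no flip
Dir N: first cell '.' (not opp) -> no flip
Dir NE: first cell '.' (not opp) -> no flip
Dir W: first cell '.' (not opp) -> no flip
Dir E: opp run (3,2) capped by W -> flip
Dir SW: first cell '.' (not opp) -> no flip
Dir S: first cell '.' (not opp) -> no flip
Dir SE: first cell '.' (not opp) -> no flip
All flips: (3,2)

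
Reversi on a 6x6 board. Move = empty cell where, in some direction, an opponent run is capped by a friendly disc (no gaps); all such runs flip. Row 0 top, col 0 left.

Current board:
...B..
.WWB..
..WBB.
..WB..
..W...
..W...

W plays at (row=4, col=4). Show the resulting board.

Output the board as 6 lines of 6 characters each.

Answer: ...B..
.WWB..
..WBB.
..WW..
..W.W.
..W...

Derivation:
Place W at (4,4); scan 8 dirs for brackets.
Dir NW: opp run (3,3) capped by W -> flip
Dir N: first cell '.' (not opp) -> no flip
Dir NE: first cell '.' (not opp) -> no flip
Dir W: first cell '.' (not opp) -> no flip
Dir E: first cell '.' (not opp) -> no flip
Dir SW: first cell '.' (not opp) -> no flip
Dir S: first cell '.' (not opp) -> no flip
Dir SE: first cell '.' (not opp) -> no flip
All flips: (3,3)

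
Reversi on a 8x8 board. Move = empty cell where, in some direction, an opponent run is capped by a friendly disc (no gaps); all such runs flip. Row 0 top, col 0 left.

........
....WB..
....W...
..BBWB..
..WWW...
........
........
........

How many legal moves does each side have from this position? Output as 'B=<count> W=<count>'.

-- B to move --
(0,3): no bracket -> illegal
(0,4): no bracket -> illegal
(0,5): no bracket -> illegal
(1,3): flips 2 -> legal
(2,3): no bracket -> illegal
(2,5): no bracket -> illegal
(3,1): no bracket -> illegal
(4,1): no bracket -> illegal
(4,5): no bracket -> illegal
(5,1): flips 1 -> legal
(5,2): flips 1 -> legal
(5,3): flips 2 -> legal
(5,4): flips 1 -> legal
(5,5): flips 1 -> legal
B mobility = 6
-- W to move --
(0,4): no bracket -> illegal
(0,5): no bracket -> illegal
(0,6): flips 1 -> legal
(1,6): flips 1 -> legal
(2,1): flips 1 -> legal
(2,2): flips 2 -> legal
(2,3): flips 1 -> legal
(2,5): no bracket -> illegal
(2,6): flips 1 -> legal
(3,1): flips 2 -> legal
(3,6): flips 1 -> legal
(4,1): no bracket -> illegal
(4,5): no bracket -> illegal
(4,6): flips 1 -> legal
W mobility = 9

Answer: B=6 W=9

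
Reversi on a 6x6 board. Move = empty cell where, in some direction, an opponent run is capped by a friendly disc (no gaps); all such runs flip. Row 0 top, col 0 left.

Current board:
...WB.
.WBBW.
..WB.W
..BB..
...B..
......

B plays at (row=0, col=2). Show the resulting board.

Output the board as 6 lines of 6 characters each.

Answer: ..BBB.
.WBBW.
..WB.W
..BB..
...B..
......

Derivation:
Place B at (0,2); scan 8 dirs for brackets.
Dir NW: edge -> no flip
Dir N: edge -> no flip
Dir NE: edge -> no flip
Dir W: first cell '.' (not opp) -> no flip
Dir E: opp run (0,3) capped by B -> flip
Dir SW: opp run (1,1), next='.' -> no flip
Dir S: first cell 'B' (not opp) -> no flip
Dir SE: first cell 'B' (not opp) -> no flip
All flips: (0,3)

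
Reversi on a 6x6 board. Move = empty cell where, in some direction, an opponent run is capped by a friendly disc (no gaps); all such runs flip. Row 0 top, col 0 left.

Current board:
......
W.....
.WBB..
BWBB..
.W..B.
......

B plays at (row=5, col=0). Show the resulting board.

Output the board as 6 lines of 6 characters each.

Place B at (5,0); scan 8 dirs for brackets.
Dir NW: edge -> no flip
Dir N: first cell '.' (not opp) -> no flip
Dir NE: opp run (4,1) capped by B -> flip
Dir W: edge -> no flip
Dir E: first cell '.' (not opp) -> no flip
Dir SW: edge -> no flip
Dir S: edge -> no flip
Dir SE: edge -> no flip
All flips: (4,1)

Answer: ......
W.....
.WBB..
BWBB..
.B..B.
B.....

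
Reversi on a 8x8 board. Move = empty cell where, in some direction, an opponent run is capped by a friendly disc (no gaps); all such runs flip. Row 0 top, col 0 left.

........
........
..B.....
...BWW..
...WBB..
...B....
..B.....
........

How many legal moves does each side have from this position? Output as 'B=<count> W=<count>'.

-- B to move --
(2,3): flips 1 -> legal
(2,4): flips 1 -> legal
(2,5): flips 1 -> legal
(2,6): flips 1 -> legal
(3,2): no bracket -> illegal
(3,6): flips 2 -> legal
(4,2): flips 1 -> legal
(4,6): no bracket -> illegal
(5,2): no bracket -> illegal
(5,4): no bracket -> illegal
B mobility = 6
-- W to move --
(1,1): no bracket -> illegal
(1,2): no bracket -> illegal
(1,3): no bracket -> illegal
(2,1): no bracket -> illegal
(2,3): flips 1 -> legal
(2,4): no bracket -> illegal
(3,1): no bracket -> illegal
(3,2): flips 1 -> legal
(3,6): no bracket -> illegal
(4,2): no bracket -> illegal
(4,6): flips 2 -> legal
(5,1): no bracket -> illegal
(5,2): no bracket -> illegal
(5,4): flips 1 -> legal
(5,5): flips 1 -> legal
(5,6): flips 1 -> legal
(6,1): no bracket -> illegal
(6,3): flips 1 -> legal
(6,4): no bracket -> illegal
(7,1): flips 3 -> legal
(7,2): no bracket -> illegal
(7,3): no bracket -> illegal
W mobility = 8

Answer: B=6 W=8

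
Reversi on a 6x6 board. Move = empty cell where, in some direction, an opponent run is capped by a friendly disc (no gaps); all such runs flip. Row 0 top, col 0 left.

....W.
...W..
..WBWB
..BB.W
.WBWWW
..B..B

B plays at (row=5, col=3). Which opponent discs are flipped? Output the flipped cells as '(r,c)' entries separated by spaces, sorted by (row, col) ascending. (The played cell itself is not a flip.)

Dir NW: first cell 'B' (not opp) -> no flip
Dir N: opp run (4,3) capped by B -> flip
Dir NE: opp run (4,4) (3,5), next=edge -> no flip
Dir W: first cell 'B' (not opp) -> no flip
Dir E: first cell '.' (not opp) -> no flip
Dir SW: edge -> no flip
Dir S: edge -> no flip
Dir SE: edge -> no flip

Answer: (4,3)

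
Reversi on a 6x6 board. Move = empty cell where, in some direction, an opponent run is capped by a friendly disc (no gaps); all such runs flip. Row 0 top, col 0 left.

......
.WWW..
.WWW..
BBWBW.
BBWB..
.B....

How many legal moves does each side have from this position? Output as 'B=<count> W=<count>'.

-- B to move --
(0,0): flips 2 -> legal
(0,1): flips 2 -> legal
(0,2): no bracket -> illegal
(0,3): flips 4 -> legal
(0,4): flips 2 -> legal
(1,0): flips 2 -> legal
(1,4): flips 2 -> legal
(2,0): no bracket -> illegal
(2,4): no bracket -> illegal
(2,5): flips 1 -> legal
(3,5): flips 1 -> legal
(4,4): no bracket -> illegal
(4,5): no bracket -> illegal
(5,2): no bracket -> illegal
(5,3): flips 1 -> legal
B mobility = 9
-- W to move --
(2,0): flips 1 -> legal
(2,4): flips 1 -> legal
(4,4): flips 2 -> legal
(5,0): flips 1 -> legal
(5,2): flips 1 -> legal
(5,3): flips 2 -> legal
(5,4): flips 1 -> legal
W mobility = 7

Answer: B=9 W=7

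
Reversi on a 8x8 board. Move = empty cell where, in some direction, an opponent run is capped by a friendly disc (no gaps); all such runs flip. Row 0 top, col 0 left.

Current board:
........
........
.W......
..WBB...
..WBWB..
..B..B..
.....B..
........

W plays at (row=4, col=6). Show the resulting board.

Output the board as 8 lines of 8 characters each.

Place W at (4,6); scan 8 dirs for brackets.
Dir NW: first cell '.' (not opp) -> no flip
Dir N: first cell '.' (not opp) -> no flip
Dir NE: first cell '.' (not opp) -> no flip
Dir W: opp run (4,5) capped by W -> flip
Dir E: first cell '.' (not opp) -> no flip
Dir SW: opp run (5,5), next='.' -> no flip
Dir S: first cell '.' (not opp) -> no flip
Dir SE: first cell '.' (not opp) -> no flip
All flips: (4,5)

Answer: ........
........
.W......
..WBB...
..WBWWW.
..B..B..
.....B..
........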